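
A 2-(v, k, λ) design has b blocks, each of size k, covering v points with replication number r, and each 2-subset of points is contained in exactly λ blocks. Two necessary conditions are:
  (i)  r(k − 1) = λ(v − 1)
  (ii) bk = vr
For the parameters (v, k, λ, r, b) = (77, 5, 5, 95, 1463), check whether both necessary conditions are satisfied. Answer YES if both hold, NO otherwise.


Condition (i): r(k − 1) = 95·4 = 380; λ(v − 1) = 5·76 = 380. Match? YES.
Condition (ii): bk = 1463·5 = 7315; vr = 77·95 = 7315. Match? YES.
Both conditions hold? YES.

YES


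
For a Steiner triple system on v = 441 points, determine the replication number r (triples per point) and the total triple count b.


An STS(v) is a 2-(v, 3, 1) BIBD: block size k = 3, λ = 1.
Replication: r(k − 1) = λ(v − 1) ⇒ r·2 = 441 − 1 = 440 ⇒ r = 220.
Block count: b = v(v − 1)/6 = 441·440/6 = 194040/6 = 32340.
(Check via bk = vr: 32340·3 = 97020 = 441·220 = 97020 ✓.)

r = 220, b = 32340.


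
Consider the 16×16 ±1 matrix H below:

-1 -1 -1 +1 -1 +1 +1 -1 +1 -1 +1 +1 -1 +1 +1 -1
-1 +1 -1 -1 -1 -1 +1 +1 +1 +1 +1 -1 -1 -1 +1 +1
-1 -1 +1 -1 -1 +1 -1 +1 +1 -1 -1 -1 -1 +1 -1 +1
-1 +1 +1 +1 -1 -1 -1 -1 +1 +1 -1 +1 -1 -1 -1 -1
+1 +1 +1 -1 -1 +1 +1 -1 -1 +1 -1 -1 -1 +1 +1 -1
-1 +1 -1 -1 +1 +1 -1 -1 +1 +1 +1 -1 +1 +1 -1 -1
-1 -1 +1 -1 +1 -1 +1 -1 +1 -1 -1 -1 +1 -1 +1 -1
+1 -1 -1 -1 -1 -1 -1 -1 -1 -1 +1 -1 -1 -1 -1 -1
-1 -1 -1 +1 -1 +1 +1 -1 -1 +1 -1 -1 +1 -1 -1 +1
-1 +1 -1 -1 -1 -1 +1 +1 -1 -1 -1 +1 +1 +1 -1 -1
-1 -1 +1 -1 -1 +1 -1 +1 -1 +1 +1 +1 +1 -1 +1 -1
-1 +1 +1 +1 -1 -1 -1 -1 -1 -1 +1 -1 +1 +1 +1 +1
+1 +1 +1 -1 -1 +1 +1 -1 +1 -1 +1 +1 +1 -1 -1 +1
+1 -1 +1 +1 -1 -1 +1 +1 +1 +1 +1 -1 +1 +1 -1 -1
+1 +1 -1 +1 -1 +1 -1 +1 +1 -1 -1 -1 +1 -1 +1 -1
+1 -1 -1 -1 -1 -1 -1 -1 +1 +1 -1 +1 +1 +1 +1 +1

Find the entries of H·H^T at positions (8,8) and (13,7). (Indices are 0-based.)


Row 7 of H: [1, -1, -1, -1, -1, -1, -1, -1, -1, -1, 1, -1, -1, -1, -1, -1].
Row 8 of H: [-1, -1, -1, 1, -1, 1, 1, -1, -1, 1, -1, -1, 1, -1, -1, 1].
Row 13 of H: [1, -1, 1, 1, -1, -1, 1, 1, 1, 1, 1, -1, 1, 1, -1, -1].
(H·H^T)[8][8] = Σ_j H[8][j]·H[8][j] = (-1)² + (-1)² + (-1)² + (1)² + (-1)² + (1)² + (1)² + (-1)² + (-1)² + (1)² + (-1)² + (-1)² + (1)² + (-1)² + (-1)² + (1)² = 1 + 1 + 1 + 1 + 1 + 1 + 1 + 1 + 1 + 1 + 1 + 1 + 1 + 1 + 1 + 1 = 16.
(H·H^T)[13][7] = Σ_j H[13][j]·H[7][j] = (1)·(1) + (-1)·(-1) + (1)·(-1) + (1)·(-1) + (-1)·(-1) + (-1)·(-1) + (1)·(-1) + (1)·(-1) + (1)·(-1) + (1)·(-1) + (1)·(1) + (-1)·(-1) + (1)·(-1) + (1)·(-1) + (-1)·(-1) + (-1)·(-1) = 1 + 1 + -1 + -1 + 1 + 1 + -1 + -1 + -1 + -1 + 1 + 1 + -1 + -1 + 1 + 1 = 0.
So rows 13 and 7 are orthogonal; the diagonal entry equals n = 16.

(8,8) entry = 16; (13,7) entry = 0.


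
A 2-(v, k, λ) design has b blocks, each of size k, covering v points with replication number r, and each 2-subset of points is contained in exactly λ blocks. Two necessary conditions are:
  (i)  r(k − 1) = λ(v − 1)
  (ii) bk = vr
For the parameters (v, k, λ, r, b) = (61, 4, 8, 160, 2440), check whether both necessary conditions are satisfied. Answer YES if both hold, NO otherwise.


Condition (i): r(k − 1) = 160·3 = 480; λ(v − 1) = 8·60 = 480. Match? YES.
Condition (ii): bk = 2440·4 = 9760; vr = 61·160 = 9760. Match? YES.
Both conditions hold? YES.

YES


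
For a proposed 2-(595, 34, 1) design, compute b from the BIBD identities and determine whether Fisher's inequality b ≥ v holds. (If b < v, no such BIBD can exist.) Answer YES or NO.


b = λv(v − 1)/(k(k − 1)) = 1·595·594/(34·33) = 353430/1122 = 315.
Compare with v = 595: b < v, so Fisher's inequality fails.

NO


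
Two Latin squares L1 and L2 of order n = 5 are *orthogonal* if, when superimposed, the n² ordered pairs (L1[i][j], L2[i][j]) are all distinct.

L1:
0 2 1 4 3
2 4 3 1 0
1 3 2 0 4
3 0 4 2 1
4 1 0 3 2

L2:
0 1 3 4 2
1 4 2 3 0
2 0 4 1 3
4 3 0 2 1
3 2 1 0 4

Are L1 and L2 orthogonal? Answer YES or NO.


Form the n² = 25 superimposed pairs (L1[i][j], L2[i][j]), row by row (rows and columns indexed from 0):
row 0: (0,0) (2,1) (1,3) (4,4) (3,2)
row 1: (2,1) (4,4) (3,2) (1,3) (0,0)
row 2: (1,2) (3,0) (2,4) (0,1) (4,3)
row 3: (3,4) (0,3) (4,0) (2,2) (1,1)
row 4: (4,3) (1,2) (0,1) (3,0) (2,4)
Orthogonality requires all 25 pairs distinct.
But the pair (2,1) repeats: cell (0,1) has L1 = 2, L2 = 1, and cell (1,0) has L1 = 2, L2 = 1.
A repeated pair means some other pair never occurs (only 15 distinct pairs out of 25), so the squares are not orthogonal.
Conclusion: NO.

NO


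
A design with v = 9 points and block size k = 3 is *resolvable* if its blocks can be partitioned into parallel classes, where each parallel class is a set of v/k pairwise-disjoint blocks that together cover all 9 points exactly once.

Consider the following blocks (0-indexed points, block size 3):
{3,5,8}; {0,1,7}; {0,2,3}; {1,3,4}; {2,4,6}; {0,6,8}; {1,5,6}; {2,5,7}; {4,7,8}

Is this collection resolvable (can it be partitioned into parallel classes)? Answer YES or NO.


v = 9, block size k = 3, number of blocks = 9.
For resolvability, blocks must partition into parallel classes of size v/k = 3.
Total blocks must therefore be a multiple of 3: 9 = 3·3 + 0 ⇒ divisible ✓.
Greedy packing gives 3 candidate class(es). Each should be a full parallel class (size 3, covers all 9 points).
  Class 1 (3 blocks): {3,5,8}; {0,1,7}; {2,4,6}. Points covered: [0, 1, 2, 3, 4, 5, 6, 7, 8].
  Class 2 (3 blocks): {0,2,3}; {1,5,6}; {4,7,8}. Points covered: [0, 1, 2, 3, 4, 5, 6, 7, 8].
  Class 3 (3 blocks): {1,3,4}; {0,6,8}; {2,5,7}. Points covered: [0, 1, 2, 3, 4, 5, 6, 7, 8].
All classes full (size 3)? YES. All classes cover every point? YES.
Resolvable? YES.

YES


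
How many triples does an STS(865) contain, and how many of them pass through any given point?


An STS(v) is a 2-(v, 3, 1) BIBD: block size k = 3, λ = 1.
Replication: r(k − 1) = λ(v − 1) ⇒ r·2 = 865 − 1 = 864 ⇒ r = 432.
Block count: b = v(v − 1)/6 = 865·864/6 = 747360/6 = 124560.
(Check via bk = vr: 124560·3 = 373680 = 865·432 = 373680 ✓.)

r = 432, b = 124560.


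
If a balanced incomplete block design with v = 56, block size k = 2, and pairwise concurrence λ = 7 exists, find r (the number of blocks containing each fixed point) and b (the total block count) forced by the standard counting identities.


Any 2-(v, k, λ) BIBD satisfies two necessary conditions:
  (i)  Each point sits in r blocks, and counting incidences through any fixed point gives r(k − 1) = λ(v − 1), so r = λ(v − 1)/(k − 1).
  (ii) Total incidences bk = vr, so b = vr/k.
Step 1: r = λ(v − 1)/(k − 1) = 7·(56 − 1)/(2 − 1) = 7·55/1 = 385/1 = 385.
Step 2: b = vr/k = 56·385/2 = 21560/2 = 10780.
Check integrality: r = 385 ∈ Z ✓, b = 10780 ∈ Z ✓.
(These identities are necessary conditions: they determine r and b for any design with these parameters, but do not by themselves prove that one exists.)

r = 385, b = 10780.


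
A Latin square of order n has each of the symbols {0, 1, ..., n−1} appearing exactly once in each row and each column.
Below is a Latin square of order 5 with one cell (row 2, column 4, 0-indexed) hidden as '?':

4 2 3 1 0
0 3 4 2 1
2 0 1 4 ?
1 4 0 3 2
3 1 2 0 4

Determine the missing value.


Row 2 contains symbols [0, 1, 2, 4] — missing [3].
Column 4 contains symbols [0, 1, 2, 4] — missing [3].
The missing symbol must appear in both missing sets; intersection = [3].
Therefore the hidden value is 3.

Missing value = 3.


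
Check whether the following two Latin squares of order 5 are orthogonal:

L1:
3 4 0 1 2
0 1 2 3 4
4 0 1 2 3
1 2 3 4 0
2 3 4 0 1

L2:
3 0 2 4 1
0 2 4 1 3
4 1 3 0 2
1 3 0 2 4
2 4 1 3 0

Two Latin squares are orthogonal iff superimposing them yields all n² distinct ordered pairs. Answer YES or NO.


Form the n² = 25 superimposed pairs (L1[i][j], L2[i][j]), row by row (rows and columns indexed from 0):
row 0: (3,3) (4,0) (0,2) (1,4) (2,1)
row 1: (0,0) (1,2) (2,4) (3,1) (4,3)
row 2: (4,4) (0,1) (1,3) (2,0) (3,2)
row 3: (1,1) (2,3) (3,0) (4,2) (0,4)
row 4: (2,2) (3,4) (4,1) (0,3) (1,0)
Orthogonality requires all 25 pairs distinct.
Check by first coordinate: for each symbol s of L1, list the L2 entries in the n cells where L1 = s; they must all differ.
  L1 = 0: L2 entries (in reading order) 2, 0, 1, 4, 3 — all 5 distinct ✓
  L1 = 1: L2 entries (in reading order) 4, 2, 3, 1, 0 — all 5 distinct ✓
  L1 = 2: L2 entries (in reading order) 1, 4, 0, 3, 2 — all 5 distinct ✓
  L1 = 3: L2 entries (in reading order) 3, 1, 2, 0, 4 — all 5 distinct ✓
  L1 = 4: L2 entries (in reading order) 0, 3, 4, 2, 1 — all 5 distinct ✓
Every symbol of L1 meets every symbol of L2 exactly once, so all 25 pairs are distinct (25 of 25).
Conclusion: YES.

YES


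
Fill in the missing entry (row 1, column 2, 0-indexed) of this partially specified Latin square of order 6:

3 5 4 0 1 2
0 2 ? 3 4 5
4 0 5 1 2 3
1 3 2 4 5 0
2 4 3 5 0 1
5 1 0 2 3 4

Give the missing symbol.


Row 1 contains symbols [0, 2, 3, 4, 5] — missing [1].
Column 2 contains symbols [0, 2, 3, 4, 5] — missing [1].
The missing symbol must appear in both missing sets; intersection = [1].
Therefore the hidden value is 1.

Missing value = 1.


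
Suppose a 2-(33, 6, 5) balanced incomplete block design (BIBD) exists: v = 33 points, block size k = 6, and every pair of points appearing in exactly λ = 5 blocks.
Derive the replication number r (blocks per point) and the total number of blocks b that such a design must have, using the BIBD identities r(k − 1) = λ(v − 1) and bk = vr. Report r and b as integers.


Any 2-(v, k, λ) BIBD satisfies two necessary conditions:
  (i)  Each point sits in r blocks, and counting incidences through any fixed point gives r(k − 1) = λ(v − 1), so r = λ(v − 1)/(k − 1).
  (ii) Total incidences bk = vr, so b = vr/k.
Step 1: r = λ(v − 1)/(k − 1) = 5·(33 − 1)/(6 − 1) = 5·32/5 = 160/5 = 32.
Step 2: b = vr/k = 33·32/6 = 1056/6 = 176.
Check integrality: r = 32 ∈ Z ✓, b = 176 ∈ Z ✓.
(These identities are necessary conditions: they determine r and b for any design with these parameters, but do not by themselves prove that one exists.)

r = 32, b = 176.


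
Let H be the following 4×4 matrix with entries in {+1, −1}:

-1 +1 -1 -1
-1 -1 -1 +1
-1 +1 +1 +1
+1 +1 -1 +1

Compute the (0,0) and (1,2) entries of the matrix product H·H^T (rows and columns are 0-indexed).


Row 0 of H: [-1, 1, -1, -1].
Row 1 of H: [-1, -1, -1, 1].
Row 2 of H: [-1, 1, 1, 1].
(H·H^T)[0][0] = Σ_j H[0][j]·H[0][j] = (-1)² + (1)² + (-1)² + (-1)² = 1 + 1 + 1 + 1 = 4.
(H·H^T)[1][2] = Σ_j H[1][j]·H[2][j] = (-1)·(-1) + (-1)·(1) + (-1)·(1) + (1)·(1) = 1 + -1 + -1 + 1 = 0.
So rows 1 and 2 are orthogonal; the diagonal entry equals n = 4.

(0,0) entry = 4; (1,2) entry = 0.


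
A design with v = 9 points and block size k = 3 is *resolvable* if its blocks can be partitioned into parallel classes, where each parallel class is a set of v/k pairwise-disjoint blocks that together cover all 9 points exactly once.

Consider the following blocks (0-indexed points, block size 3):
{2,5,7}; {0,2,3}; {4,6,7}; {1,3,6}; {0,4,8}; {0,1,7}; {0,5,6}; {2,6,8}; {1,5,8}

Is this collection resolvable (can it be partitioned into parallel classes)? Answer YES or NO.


v = 9, block size k = 3, number of blocks = 9.
For resolvability, blocks must partition into parallel classes of size v/k = 3.
Total blocks must therefore be a multiple of 3: 9 = 3·3 + 0 ⇒ divisible ✓.
Consider block {0,1,7}. The only other block(s) in the collection disjoint from it are {2,6,8} — just 1 block(s). Any parallel class containing {0,1,7} would need 2 other blocks each disjoint from it, so no parallel class of size 3 can contain {0,1,7}.
Since every block must belong to some parallel class in a resolution, the collection cannot be partitioned into parallel classes.
Resolvable? NO.

NO


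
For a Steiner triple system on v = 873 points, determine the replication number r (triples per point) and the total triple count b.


An STS(v) is a 2-(v, 3, 1) BIBD: block size k = 3, λ = 1.
Replication: r(k − 1) = λ(v − 1) ⇒ r·2 = 873 − 1 = 872 ⇒ r = 436.
Block count: bk = vr ⇒ b·3 = 873·436 = 380628 ⇒ b = 126876.
(Check via b = v(v − 1)/6 = 873·872/6 = 761256/6 = 126876.)

r = 436, b = 126876.


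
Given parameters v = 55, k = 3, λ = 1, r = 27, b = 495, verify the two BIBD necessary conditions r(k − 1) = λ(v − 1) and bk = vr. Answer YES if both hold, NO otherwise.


Condition (i): r(k − 1) = 27·2 = 54; λ(v − 1) = 1·54 = 54. Match? YES.
Condition (ii): bk = 495·3 = 1485; vr = 55·27 = 1485. Match? YES.
Both conditions hold? YES.

YES


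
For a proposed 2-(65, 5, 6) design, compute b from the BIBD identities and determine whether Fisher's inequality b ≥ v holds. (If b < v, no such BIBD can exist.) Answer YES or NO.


r = λ(v − 1)/(k − 1) = 6·64/4 = 96.
b = vr/k = 65·96/5 = 1248.
Fisher's inequality: b ≥ v ⇔ 1248 ≥ 65? YES.

YES


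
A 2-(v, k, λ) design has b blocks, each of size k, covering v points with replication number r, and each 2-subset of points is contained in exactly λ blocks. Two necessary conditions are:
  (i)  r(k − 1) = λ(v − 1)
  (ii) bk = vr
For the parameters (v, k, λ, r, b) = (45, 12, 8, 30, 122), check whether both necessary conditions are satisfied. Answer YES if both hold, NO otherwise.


Condition (i): r(k − 1) = 30·11 = 330; λ(v − 1) = 8·44 = 352. Match? NO.
Condition (ii): bk = 122·12 = 1464; vr = 45·30 = 1350. Match? NO.
Both conditions hold? NO.

NO


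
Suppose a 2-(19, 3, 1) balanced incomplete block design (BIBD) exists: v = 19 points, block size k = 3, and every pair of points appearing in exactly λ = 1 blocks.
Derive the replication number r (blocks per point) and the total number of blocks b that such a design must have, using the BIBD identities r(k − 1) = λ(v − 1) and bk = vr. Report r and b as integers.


Any 2-(v, k, λ) BIBD satisfies two necessary conditions:
  (i)  Each point sits in r blocks, and counting incidences through any fixed point gives r(k − 1) = λ(v − 1), so r = λ(v − 1)/(k − 1).
  (ii) Total incidences bk = vr, so b = vr/k.
Step 1: r = λ(v − 1)/(k − 1) = 1·(19 − 1)/(3 − 1) = 1·18/2 = 18/2 = 9.
Step 2: b = vr/k = 19·9/3 = 171/3 = 57.
Check integrality: r = 9 ∈ Z ✓, b = 57 ∈ Z ✓.
(These identities are necessary conditions: they determine r and b for any design with these parameters, but do not by themselves prove that one exists.)

r = 9, b = 57.


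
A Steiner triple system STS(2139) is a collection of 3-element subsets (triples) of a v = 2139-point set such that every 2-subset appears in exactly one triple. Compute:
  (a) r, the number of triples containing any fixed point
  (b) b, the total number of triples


An STS(v) is a 2-(v, 3, 1) BIBD: block size k = 3, λ = 1.
Replication: r(k − 1) = λ(v − 1) ⇒ r·2 = 2139 − 1 = 2138 ⇒ r = 1069.
Block count: bk = vr ⇒ b·3 = 2139·1069 = 2286591 ⇒ b = 762197.

r = 1069, b = 762197.


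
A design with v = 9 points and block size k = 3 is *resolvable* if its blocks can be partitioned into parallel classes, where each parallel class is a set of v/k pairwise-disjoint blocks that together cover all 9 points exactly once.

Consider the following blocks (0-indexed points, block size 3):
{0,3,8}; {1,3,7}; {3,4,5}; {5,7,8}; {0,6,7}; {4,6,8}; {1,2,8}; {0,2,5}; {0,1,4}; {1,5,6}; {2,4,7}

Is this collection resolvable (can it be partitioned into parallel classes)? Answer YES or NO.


v = 9, block size k = 3, number of blocks = 11.
For resolvability, blocks must partition into parallel classes of size v/k = 3.
Total blocks must therefore be a multiple of 3: 11 = 3·3 + 2 ⇒ not divisible ✗.
Resolvable? NO.

NO


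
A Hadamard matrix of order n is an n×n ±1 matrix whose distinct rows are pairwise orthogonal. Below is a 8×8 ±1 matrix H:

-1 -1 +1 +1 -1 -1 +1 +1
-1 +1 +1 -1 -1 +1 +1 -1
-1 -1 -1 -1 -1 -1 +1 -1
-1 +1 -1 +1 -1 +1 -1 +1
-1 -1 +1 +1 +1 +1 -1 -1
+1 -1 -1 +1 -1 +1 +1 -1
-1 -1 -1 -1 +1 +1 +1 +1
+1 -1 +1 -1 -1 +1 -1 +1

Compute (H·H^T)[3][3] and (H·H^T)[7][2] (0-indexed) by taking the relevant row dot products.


Row 2 of H: [-1, -1, -1, -1, -1, -1, 1, -1].
Row 3 of H: [-1, 1, -1, 1, -1, 1, -1, 1].
Row 7 of H: [1, -1, 1, -1, -1, 1, -1, 1].
(H·H^T)[3][3] = Σ_j H[3][j]·H[3][j] = (-1)² + (1)² + (-1)² + (1)² + (-1)² + (1)² + (-1)² + (1)² = 1 + 1 + 1 + 1 + 1 + 1 + 1 + 1 = 8.
(H·H^T)[7][2] = Σ_j H[7][j]·H[2][j] = (1)·(-1) + (-1)·(-1) + (1)·(-1) + (-1)·(-1) + (-1)·(-1) + (1)·(-1) + (-1)·(1) + (1)·(-1) = -1 + 1 + -1 + 1 + 1 + -1 + -1 + -1 = -2.
Rows 7 and 2 are not orthogonal (dot product = -2 ≠ 0), so H is not a Hadamard matrix.

(3,3) entry = 8; (7,2) entry = -2.


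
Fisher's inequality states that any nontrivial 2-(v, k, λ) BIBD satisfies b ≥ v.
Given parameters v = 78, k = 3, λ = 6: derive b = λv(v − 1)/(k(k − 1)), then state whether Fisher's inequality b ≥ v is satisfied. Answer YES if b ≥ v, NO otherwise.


r = λ(v − 1)/(k − 1) = 6·77/2 = 231.
b = vr/k = 78·231/3 = 6006.
Fisher's inequality: b ≥ v ⇔ 6006 ≥ 78? YES.

YES


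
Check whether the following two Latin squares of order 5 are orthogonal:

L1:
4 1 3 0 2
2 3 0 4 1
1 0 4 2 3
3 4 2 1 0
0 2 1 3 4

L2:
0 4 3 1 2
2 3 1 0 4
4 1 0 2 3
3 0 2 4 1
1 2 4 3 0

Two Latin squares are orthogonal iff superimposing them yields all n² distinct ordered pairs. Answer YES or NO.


Form the n² = 25 superimposed pairs (L1[i][j], L2[i][j]), row by row (rows and columns indexed from 0):
row 0: (4,0) (1,4) (3,3) (0,1) (2,2)
row 1: (2,2) (3,3) (0,1) (4,0) (1,4)
row 2: (1,4) (0,1) (4,0) (2,2) (3,3)
row 3: (3,3) (4,0) (2,2) (1,4) (0,1)
row 4: (0,1) (2,2) (1,4) (3,3) (4,0)
Orthogonality requires all 25 pairs distinct.
But the pair (2,2) repeats: cell (0,4) has L1 = 2, L2 = 2, and cell (1,0) has L1 = 2, L2 = 2.
A repeated pair means some other pair never occurs (only 5 distinct pairs out of 25), so the squares are not orthogonal.
Conclusion: NO.

NO


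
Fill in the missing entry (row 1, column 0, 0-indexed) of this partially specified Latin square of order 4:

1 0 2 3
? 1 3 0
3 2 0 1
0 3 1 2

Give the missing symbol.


Row 1 contains symbols [0, 1, 3] — missing [2].
Column 0 contains symbols [0, 1, 3] — missing [2].
The missing symbol must appear in both missing sets; intersection = [2].
Therefore the hidden value is 2.

Missing value = 2.


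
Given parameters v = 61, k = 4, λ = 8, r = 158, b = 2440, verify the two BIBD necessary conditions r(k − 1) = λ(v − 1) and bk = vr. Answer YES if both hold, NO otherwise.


Condition (i): r(k − 1) = 158·3 = 474; λ(v − 1) = 8·60 = 480. Match? NO.
Condition (ii): bk = 2440·4 = 9760; vr = 61·158 = 9638. Match? NO.
Both conditions hold? NO.

NO


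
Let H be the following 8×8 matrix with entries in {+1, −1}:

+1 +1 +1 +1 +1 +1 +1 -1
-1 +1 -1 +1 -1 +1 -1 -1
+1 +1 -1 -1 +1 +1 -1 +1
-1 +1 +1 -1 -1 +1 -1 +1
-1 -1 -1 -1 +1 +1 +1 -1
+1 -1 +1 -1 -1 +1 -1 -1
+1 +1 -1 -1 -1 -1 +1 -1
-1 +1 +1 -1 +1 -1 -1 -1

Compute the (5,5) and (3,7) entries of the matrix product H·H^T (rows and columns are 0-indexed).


Row 3 of H: [-1, 1, 1, -1, -1, 1, -1, 1].
Row 5 of H: [1, -1, 1, -1, -1, 1, -1, -1].
Row 7 of H: [-1, 1, 1, -1, 1, -1, -1, -1].
(H·H^T)[5][5] = Σ_j H[5][j]·H[5][j] = (1)² + (-1)² + (1)² + (-1)² + (-1)² + (1)² + (-1)² + (-1)² = 1 + 1 + 1 + 1 + 1 + 1 + 1 + 1 = 8.
(H·H^T)[3][7] = Σ_j H[3][j]·H[7][j] = (-1)·(-1) + (1)·(1) + (1)·(1) + (-1)·(-1) + (-1)·(1) + (1)·(-1) + (-1)·(-1) + (1)·(-1) = 1 + 1 + 1 + 1 + -1 + -1 + 1 + -1 = 2.
Rows 3 and 7 are not orthogonal (dot product = 2 ≠ 0), so H is not a Hadamard matrix.

(5,5) entry = 8; (3,7) entry = 2.


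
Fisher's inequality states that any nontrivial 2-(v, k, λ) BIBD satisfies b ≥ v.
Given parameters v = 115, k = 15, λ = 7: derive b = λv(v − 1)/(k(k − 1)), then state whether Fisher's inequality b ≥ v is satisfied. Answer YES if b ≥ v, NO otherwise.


b = λv(v − 1)/(k(k − 1)) = 7·115·114/(15·14) = 91770/210 = 437.
Compare with v = 115: b ≥ v, so Fisher's inequality holds.

YES


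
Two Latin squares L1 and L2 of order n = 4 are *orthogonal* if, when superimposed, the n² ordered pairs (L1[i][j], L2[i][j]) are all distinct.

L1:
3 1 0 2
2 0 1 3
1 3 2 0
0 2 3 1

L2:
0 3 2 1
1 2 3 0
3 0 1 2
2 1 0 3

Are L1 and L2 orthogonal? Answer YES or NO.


Form the n² = 16 superimposed pairs (L1[i][j], L2[i][j]), row by row (rows and columns indexed from 0):
row 0: (3,0) (1,3) (0,2) (2,1)
row 1: (2,1) (0,2) (1,3) (3,0)
row 2: (1,3) (3,0) (2,1) (0,2)
row 3: (0,2) (2,1) (3,0) (1,3)
Orthogonality requires all 16 pairs distinct.
But the pair (2,1) repeats: cell (0,3) has L1 = 2, L2 = 1, and cell (1,0) has L1 = 2, L2 = 1.
A repeated pair means some other pair never occurs (only 4 distinct pairs out of 16), so the squares are not orthogonal.
Conclusion: NO.

NO


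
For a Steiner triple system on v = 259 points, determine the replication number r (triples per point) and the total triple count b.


An STS(v) is a 2-(v, 3, 1) BIBD: block size k = 3, λ = 1.
Replication: r(k − 1) = λ(v − 1) ⇒ r·2 = 259 − 1 = 258 ⇒ r = 129.
Block count: bk = vr ⇒ b·3 = 259·129 = 33411 ⇒ b = 11137.

r = 129, b = 11137.


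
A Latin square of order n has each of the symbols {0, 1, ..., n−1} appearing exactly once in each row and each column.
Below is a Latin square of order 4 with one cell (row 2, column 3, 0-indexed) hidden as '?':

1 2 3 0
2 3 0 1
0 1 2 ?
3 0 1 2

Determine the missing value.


Row 2 contains symbols [0, 1, 2] — missing [3].
Column 3 contains symbols [0, 1, 2] — missing [3].
The missing symbol must appear in both missing sets; intersection = [3].
Therefore the hidden value is 3.

Missing value = 3.


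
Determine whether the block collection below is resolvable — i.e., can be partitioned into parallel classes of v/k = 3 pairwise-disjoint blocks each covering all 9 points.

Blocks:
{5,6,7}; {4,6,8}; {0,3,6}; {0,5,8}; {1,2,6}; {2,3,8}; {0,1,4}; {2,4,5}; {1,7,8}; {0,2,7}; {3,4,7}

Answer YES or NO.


v = 9, block size k = 3, number of blocks = 11.
For resolvability, blocks must partition into parallel classes of size v/k = 3.
Total blocks must therefore be a multiple of 3: 11 = 3·3 + 2 ⇒ not divisible ✗.
Resolvable? NO.

NO


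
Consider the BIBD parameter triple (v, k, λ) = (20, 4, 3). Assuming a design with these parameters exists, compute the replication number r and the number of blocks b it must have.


Any 2-(v, k, λ) BIBD satisfies two necessary conditions:
  (i)  Each point sits in r blocks, and counting incidences through any fixed point gives r(k − 1) = λ(v − 1), so r = λ(v − 1)/(k − 1).
  (ii) Total incidences bk = vr, so b = vr/k.
Step 1: r = λ(v − 1)/(k − 1) = 3·(20 − 1)/(4 − 1) = 3·19/3 = 57/3 = 19.
Step 2: b = vr/k = 20·19/4 = 380/4 = 95.
Check integrality: r = 19 ∈ Z ✓, b = 95 ∈ Z ✓.
(These identities are necessary conditions: they determine r and b for any design with these parameters, but do not by themselves prove that one exists.)

r = 19, b = 95.


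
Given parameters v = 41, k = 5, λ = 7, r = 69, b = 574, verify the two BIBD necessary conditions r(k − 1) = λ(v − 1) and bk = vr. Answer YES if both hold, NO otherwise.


Condition (i): r(k − 1) = 69·4 = 276; λ(v − 1) = 7·40 = 280. Match? NO.
Condition (ii): bk = 574·5 = 2870; vr = 41·69 = 2829. Match? NO.
Both conditions hold? NO.

NO


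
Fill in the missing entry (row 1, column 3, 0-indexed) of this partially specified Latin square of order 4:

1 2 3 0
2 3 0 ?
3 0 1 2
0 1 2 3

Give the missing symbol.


Row 1 contains symbols [0, 2, 3] — missing [1].
Column 3 contains symbols [0, 2, 3] — missing [1].
The missing symbol must appear in both missing sets; intersection = [1].
Therefore the hidden value is 1.

Missing value = 1.


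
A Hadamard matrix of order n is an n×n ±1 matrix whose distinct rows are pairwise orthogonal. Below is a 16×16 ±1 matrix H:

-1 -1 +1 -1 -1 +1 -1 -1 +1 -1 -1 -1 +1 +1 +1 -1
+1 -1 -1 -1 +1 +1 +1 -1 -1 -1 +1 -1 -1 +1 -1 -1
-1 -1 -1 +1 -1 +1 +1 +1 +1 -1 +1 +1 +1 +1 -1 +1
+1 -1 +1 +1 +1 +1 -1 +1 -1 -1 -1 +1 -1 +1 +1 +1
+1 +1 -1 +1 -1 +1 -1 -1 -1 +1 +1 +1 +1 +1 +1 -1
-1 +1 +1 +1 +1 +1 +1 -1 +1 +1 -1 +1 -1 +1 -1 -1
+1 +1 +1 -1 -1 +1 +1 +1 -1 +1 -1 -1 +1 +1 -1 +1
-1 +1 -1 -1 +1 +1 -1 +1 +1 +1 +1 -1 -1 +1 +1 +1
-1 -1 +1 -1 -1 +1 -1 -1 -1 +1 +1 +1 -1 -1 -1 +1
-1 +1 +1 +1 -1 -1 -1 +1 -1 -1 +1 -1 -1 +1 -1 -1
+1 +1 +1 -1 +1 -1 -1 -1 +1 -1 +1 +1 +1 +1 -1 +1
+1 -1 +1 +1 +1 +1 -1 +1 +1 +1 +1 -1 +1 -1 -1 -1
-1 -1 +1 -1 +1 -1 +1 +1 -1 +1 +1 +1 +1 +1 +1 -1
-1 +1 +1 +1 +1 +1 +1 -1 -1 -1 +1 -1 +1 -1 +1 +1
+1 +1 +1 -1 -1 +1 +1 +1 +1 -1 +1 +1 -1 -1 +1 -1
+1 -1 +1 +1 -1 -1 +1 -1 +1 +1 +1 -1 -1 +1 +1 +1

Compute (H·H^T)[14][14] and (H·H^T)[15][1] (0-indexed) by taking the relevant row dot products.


Row 1 of H: [1, -1, -1, -1, 1, 1, 1, -1, -1, -1, 1, -1, -1, 1, -1, -1].
Row 14 of H: [1, 1, 1, -1, -1, 1, 1, 1, 1, -1, 1, 1, -1, -1, 1, -1].
Row 15 of H: [1, -1, 1, 1, -1, -1, 1, -1, 1, 1, 1, -1, -1, 1, 1, 1].
(H·H^T)[14][14] = Σ_j H[14][j]·H[14][j] = (1)² + (1)² + (1)² + (-1)² + (-1)² + (1)² + (1)² + (1)² + (1)² + (-1)² + (1)² + (1)² + (-1)² + (-1)² + (1)² + (-1)² = 1 + 1 + 1 + 1 + 1 + 1 + 1 + 1 + 1 + 1 + 1 + 1 + 1 + 1 + 1 + 1 = 16.
(H·H^T)[15][1] = Σ_j H[15][j]·H[1][j] = (1)·(1) + (-1)·(-1) + (1)·(-1) + (1)·(-1) + (-1)·(1) + (-1)·(1) + (1)·(1) + (-1)·(-1) + (1)·(-1) + (1)·(-1) + (1)·(1) + (-1)·(-1) + (-1)·(-1) + (1)·(1) + (1)·(-1) + (1)·(-1) = 1 + 1 + -1 + -1 + -1 + -1 + 1 + 1 + -1 + -1 + 1 + 1 + 1 + 1 + -1 + -1 = 0.
So rows 15 and 1 are orthogonal; the diagonal entry equals n = 16.

(14,14) entry = 16; (15,1) entry = 0.


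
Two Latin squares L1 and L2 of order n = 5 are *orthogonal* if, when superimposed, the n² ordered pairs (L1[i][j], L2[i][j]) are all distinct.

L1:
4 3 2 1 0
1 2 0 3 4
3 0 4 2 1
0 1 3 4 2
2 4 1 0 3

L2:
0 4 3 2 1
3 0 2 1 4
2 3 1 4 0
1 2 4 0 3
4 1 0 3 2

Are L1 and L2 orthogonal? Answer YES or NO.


Form the n² = 25 superimposed pairs (L1[i][j], L2[i][j]), row by row (rows and columns indexed from 0):
row 0: (4,0) (3,4) (2,3) (1,2) (0,1)
row 1: (1,3) (2,0) (0,2) (3,1) (4,4)
row 2: (3,2) (0,3) (4,1) (2,4) (1,0)
row 3: (0,1) (1,2) (3,4) (4,0) (2,3)
row 4: (2,4) (4,1) (1,0) (0,3) (3,2)
Orthogonality requires all 25 pairs distinct.
But the pair (0,1) repeats: cell (0,4) has L1 = 0, L2 = 1, and cell (3,0) has L1 = 0, L2 = 1.
A repeated pair means some other pair never occurs (only 15 distinct pairs out of 25), so the squares are not orthogonal.
Conclusion: NO.

NO


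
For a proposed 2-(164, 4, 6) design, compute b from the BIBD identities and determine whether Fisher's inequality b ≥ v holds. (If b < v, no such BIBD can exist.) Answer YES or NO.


r = λ(v − 1)/(k − 1) = 6·163/3 = 326.
b = vr/k = 164·326/4 = 13366.
Fisher's inequality: b ≥ v ⇔ 13366 ≥ 164? YES.

YES


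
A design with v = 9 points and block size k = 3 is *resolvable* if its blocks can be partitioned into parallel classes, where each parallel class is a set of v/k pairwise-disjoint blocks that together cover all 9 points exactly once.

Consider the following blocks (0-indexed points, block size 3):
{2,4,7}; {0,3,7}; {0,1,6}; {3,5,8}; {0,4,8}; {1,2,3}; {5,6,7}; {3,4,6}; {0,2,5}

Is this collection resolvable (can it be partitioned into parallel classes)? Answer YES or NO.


v = 9, block size k = 3, number of blocks = 9.
For resolvability, blocks must partition into parallel classes of size v/k = 3.
Total blocks must therefore be a multiple of 3: 9 = 3·3 + 0 ⇒ divisible ✓.
Consider block {0,3,7}. It intersects every other block in the collection, so no parallel class of size 3 can contain it.
Since every block must belong to some parallel class in a resolution, the collection cannot be partitioned into parallel classes.
Resolvable? NO.

NO


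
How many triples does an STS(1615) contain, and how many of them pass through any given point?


An STS(v) is a 2-(v, 3, 1) BIBD: block size k = 3, λ = 1.
Replication: r(k − 1) = λ(v − 1) ⇒ r·2 = 1615 − 1 = 1614 ⇒ r = 807.
Block count: b = v(v − 1)/6 = 1615·1614/6 = 2606610/6 = 434435.

r = 807, b = 434435.


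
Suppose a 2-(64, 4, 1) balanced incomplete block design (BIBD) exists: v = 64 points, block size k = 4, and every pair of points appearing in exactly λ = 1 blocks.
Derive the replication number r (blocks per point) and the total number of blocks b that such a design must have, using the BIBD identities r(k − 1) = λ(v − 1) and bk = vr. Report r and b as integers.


Any 2-(v, k, λ) BIBD satisfies two necessary conditions:
  (i)  Each point sits in r blocks, and counting incidences through any fixed point gives r(k − 1) = λ(v − 1), so r = λ(v − 1)/(k − 1).
  (ii) Total incidences bk = vr, so b = vr/k.
Step 1: r = λ(v − 1)/(k − 1) = 1·(64 − 1)/(4 − 1) = 1·63/3 = 63/3 = 21.
Step 2: b = vr/k = 64·21/4 = 1344/4 = 336.
Check integrality: r = 21 ∈ Z ✓, b = 336 ∈ Z ✓.
(These identities are necessary conditions: they determine r and b for any design with these parameters, but do not by themselves prove that one exists.)

r = 21, b = 336.


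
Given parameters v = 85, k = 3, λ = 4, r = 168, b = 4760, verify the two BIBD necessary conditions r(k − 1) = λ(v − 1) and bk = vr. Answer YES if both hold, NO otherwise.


Condition (i): r(k − 1) = 168·2 = 336; λ(v − 1) = 4·84 = 336. Match? YES.
Condition (ii): bk = 4760·3 = 14280; vr = 85·168 = 14280. Match? YES.
Both conditions hold? YES.

YES


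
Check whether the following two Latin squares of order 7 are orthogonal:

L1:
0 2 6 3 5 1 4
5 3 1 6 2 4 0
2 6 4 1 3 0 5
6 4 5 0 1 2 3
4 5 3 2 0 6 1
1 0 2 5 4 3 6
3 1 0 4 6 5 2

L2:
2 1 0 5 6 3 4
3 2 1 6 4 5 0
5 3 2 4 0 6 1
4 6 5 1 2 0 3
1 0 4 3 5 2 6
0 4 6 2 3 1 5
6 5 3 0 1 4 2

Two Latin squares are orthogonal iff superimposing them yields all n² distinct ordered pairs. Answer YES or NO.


Form the n² = 49 superimposed pairs (L1[i][j], L2[i][j]), row by row (rows and columns indexed from 0):
row 0: (0,2) (2,1) (6,0) (3,5) (5,6) (1,3) (4,4)
row 1: (5,3) (3,2) (1,1) (6,6) (2,4) (4,5) (0,0)
row 2: (2,5) (6,3) (4,2) (1,4) (3,0) (0,6) (5,1)
row 3: (6,4) (4,6) (5,5) (0,1) (1,2) (2,0) (3,3)
row 4: (4,1) (5,0) (3,4) (2,3) (0,5) (6,2) (1,6)
row 5: (1,0) (0,4) (2,6) (5,2) (4,3) (3,1) (6,5)
row 6: (3,6) (1,5) (0,3) (4,0) (6,1) (5,4) (2,2)
Orthogonality requires all 49 pairs distinct.
Check by first coordinate: for each symbol s of L1, list the L2 entries in the n cells where L1 = s; they must all differ.
  L1 = 0: L2 entries (in reading order) 2, 0, 6, 1, 5, 4, 3 — all 7 distinct ✓
  L1 = 1: L2 entries (in reading order) 3, 1, 4, 2, 6, 0, 5 — all 7 distinct ✓
  L1 = 2: L2 entries (in reading order) 1, 4, 5, 0, 3, 6, 2 — all 7 distinct ✓
  L1 = 3: L2 entries (in reading order) 5, 2, 0, 3, 4, 1, 6 — all 7 distinct ✓
  L1 = 4: L2 entries (in reading order) 4, 5, 2, 6, 1, 3, 0 — all 7 distinct ✓
  L1 = 5: L2 entries (in reading order) 6, 3, 1, 5, 0, 2, 4 — all 7 distinct ✓
  L1 = 6: L2 entries (in reading order) 0, 6, 3, 4, 2, 5, 1 — all 7 distinct ✓
Every symbol of L1 meets every symbol of L2 exactly once, so all 49 pairs are distinct (49 of 49).
Conclusion: YES.

YES


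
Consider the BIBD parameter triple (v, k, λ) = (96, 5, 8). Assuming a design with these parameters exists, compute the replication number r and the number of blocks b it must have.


Any 2-(v, k, λ) BIBD satisfies two necessary conditions:
  (i)  Each point sits in r blocks, and counting incidences through any fixed point gives r(k − 1) = λ(v − 1), so r = λ(v − 1)/(k − 1).
  (ii) Total incidences bk = vr, so b = vr/k.
Step 1: r = λ(v − 1)/(k − 1) = 8·(96 − 1)/(5 − 1) = 8·95/4 = 760/4 = 190.
Step 2: b = vr/k = 96·190/5 = 18240/5 = 3648.
Check integrality: r = 190 ∈ Z ✓, b = 3648 ∈ Z ✓.
(These identities are necessary conditions: they determine r and b for any design with these parameters, but do not by themselves prove that one exists.)

r = 190, b = 3648.


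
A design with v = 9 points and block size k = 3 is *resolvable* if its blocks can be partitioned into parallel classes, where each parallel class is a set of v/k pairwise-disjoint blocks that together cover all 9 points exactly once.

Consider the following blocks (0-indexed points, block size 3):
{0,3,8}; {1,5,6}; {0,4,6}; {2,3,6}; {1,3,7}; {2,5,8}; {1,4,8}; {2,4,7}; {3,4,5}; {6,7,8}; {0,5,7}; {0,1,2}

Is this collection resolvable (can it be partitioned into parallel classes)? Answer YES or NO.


v = 9, block size k = 3, number of blocks = 12.
For resolvability, blocks must partition into parallel classes of size v/k = 3.
Total blocks must therefore be a multiple of 3: 12 = 3·4 + 0 ⇒ divisible ✓.
Greedy packing gives 4 candidate class(es). Each should be a full parallel class (size 3, covers all 9 points).
  Class 1 (3 blocks): {0,3,8}; {1,5,6}; {2,4,7}. Points covered: [0, 1, 2, 3, 4, 5, 6, 7, 8].
  Class 2 (3 blocks): {0,4,6}; {1,3,7}; {2,5,8}. Points covered: [0, 1, 2, 3, 4, 5, 6, 7, 8].
  Class 3 (3 blocks): {2,3,6}; {1,4,8}; {0,5,7}. Points covered: [0, 1, 2, 3, 4, 5, 6, 7, 8].
  Class 4 (3 blocks): {3,4,5}; {6,7,8}; {0,1,2}. Points covered: [0, 1, 2, 3, 4, 5, 6, 7, 8].
All classes full (size 3)? YES. All classes cover every point? YES.
Resolvable? YES.

YES


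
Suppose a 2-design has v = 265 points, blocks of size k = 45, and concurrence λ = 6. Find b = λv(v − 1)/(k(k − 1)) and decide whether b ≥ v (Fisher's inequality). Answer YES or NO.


r = λ(v − 1)/(k − 1) = 6·264/44 = 36.
b = vr/k = 265·36/45 = 212.
Fisher's inequality: b ≥ v ⇔ 212 ≥ 265? NO.

NO


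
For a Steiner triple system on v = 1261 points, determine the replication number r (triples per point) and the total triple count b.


An STS(v) is a 2-(v, 3, 1) BIBD: block size k = 3, λ = 1.
Replication: r(k − 1) = λ(v − 1) ⇒ r·2 = 1261 − 1 = 1260 ⇒ r = 630.
Block count: bk = vr ⇒ b·3 = 1261·630 = 794430 ⇒ b = 264810.
(Check via b = v(v − 1)/6 = 1261·1260/6 = 1588860/6 = 264810.)

r = 630, b = 264810.


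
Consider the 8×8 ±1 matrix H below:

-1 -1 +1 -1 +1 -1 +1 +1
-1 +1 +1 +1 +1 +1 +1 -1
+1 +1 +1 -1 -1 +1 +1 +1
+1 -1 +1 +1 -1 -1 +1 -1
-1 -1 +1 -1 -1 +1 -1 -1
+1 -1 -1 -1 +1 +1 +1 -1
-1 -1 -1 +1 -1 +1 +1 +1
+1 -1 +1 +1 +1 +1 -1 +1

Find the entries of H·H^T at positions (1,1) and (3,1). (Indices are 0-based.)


Row 1 of H: [-1, 1, 1, 1, 1, 1, 1, -1].
Row 3 of H: [1, -1, 1, 1, -1, -1, 1, -1].
(H·H^T)[1][1] = Σ_j H[1][j]·H[1][j] = (-1)² + (1)² + (1)² + (1)² + (1)² + (1)² + (1)² + (-1)² = 1 + 1 + 1 + 1 + 1 + 1 + 1 + 1 = 8.
(H·H^T)[3][1] = Σ_j H[3][j]·H[1][j] = (1)·(-1) + (-1)·(1) + (1)·(1) + (1)·(1) + (-1)·(1) + (-1)·(1) + (1)·(1) + (-1)·(-1) = -1 + -1 + 1 + 1 + -1 + -1 + 1 + 1 = 0.
So rows 3 and 1 are orthogonal; the diagonal entry equals n = 8.

(1,1) entry = 8; (3,1) entry = 0.


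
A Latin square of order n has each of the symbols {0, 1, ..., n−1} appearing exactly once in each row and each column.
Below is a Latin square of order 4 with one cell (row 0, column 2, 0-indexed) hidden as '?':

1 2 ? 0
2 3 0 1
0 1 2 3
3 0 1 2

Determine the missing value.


Row 0 contains symbols [0, 1, 2] — missing [3].
Column 2 contains symbols [0, 1, 2] — missing [3].
The missing symbol must appear in both missing sets; intersection = [3].
Therefore the hidden value is 3.

Missing value = 3.


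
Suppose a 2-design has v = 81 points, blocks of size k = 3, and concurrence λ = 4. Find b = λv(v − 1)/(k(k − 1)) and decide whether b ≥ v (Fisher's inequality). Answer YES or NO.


r = λ(v − 1)/(k − 1) = 4·80/2 = 160.
b = vr/k = 81·160/3 = 4320.
Fisher's inequality: b ≥ v ⇔ 4320 ≥ 81? YES.

YES


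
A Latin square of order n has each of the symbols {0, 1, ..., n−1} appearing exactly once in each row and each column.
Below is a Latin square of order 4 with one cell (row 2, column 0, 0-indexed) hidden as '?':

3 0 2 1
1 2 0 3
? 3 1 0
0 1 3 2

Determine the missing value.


Row 2 contains symbols [0, 1, 3] — missing [2].
Column 0 contains symbols [0, 1, 3] — missing [2].
The missing symbol must appear in both missing sets; intersection = [2].
Therefore the hidden value is 2.

Missing value = 2.


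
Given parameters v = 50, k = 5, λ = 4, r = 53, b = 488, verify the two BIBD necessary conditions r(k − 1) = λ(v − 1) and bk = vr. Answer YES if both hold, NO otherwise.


Condition (i): r(k − 1) = 53·4 = 212; λ(v − 1) = 4·49 = 196. Match? NO.
Condition (ii): bk = 488·5 = 2440; vr = 50·53 = 2650. Match? NO.
Both conditions hold? NO.

NO


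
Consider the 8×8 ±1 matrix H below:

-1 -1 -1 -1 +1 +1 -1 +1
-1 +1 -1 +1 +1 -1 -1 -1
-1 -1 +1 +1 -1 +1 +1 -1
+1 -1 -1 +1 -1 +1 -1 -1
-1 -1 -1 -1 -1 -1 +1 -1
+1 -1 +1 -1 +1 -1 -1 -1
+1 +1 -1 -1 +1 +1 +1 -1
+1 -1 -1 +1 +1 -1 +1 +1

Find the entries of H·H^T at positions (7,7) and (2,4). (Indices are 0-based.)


Row 2 of H: [-1, -1, 1, 1, -1, 1, 1, -1].
Row 4 of H: [-1, -1, -1, -1, -1, -1, 1, -1].
Row 7 of H: [1, -1, -1, 1, 1, -1, 1, 1].
(H·H^T)[7][7] = Σ_j H[7][j]·H[7][j] = (1)² + (-1)² + (-1)² + (1)² + (1)² + (-1)² + (1)² + (1)² = 1 + 1 + 1 + 1 + 1 + 1 + 1 + 1 = 8.
(H·H^T)[2][4] = Σ_j H[2][j]·H[4][j] = (-1)·(-1) + (-1)·(-1) + (1)·(-1) + (1)·(-1) + (-1)·(-1) + (1)·(-1) + (1)·(1) + (-1)·(-1) = 1 + 1 + -1 + -1 + 1 + -1 + 1 + 1 = 2.
Rows 2 and 4 are not orthogonal (dot product = 2 ≠ 0), so H is not a Hadamard matrix.

(7,7) entry = 8; (2,4) entry = 2.


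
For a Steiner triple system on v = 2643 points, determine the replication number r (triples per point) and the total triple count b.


An STS(v) is a 2-(v, 3, 1) BIBD: block size k = 3, λ = 1.
Replication: r(k − 1) = λ(v − 1) ⇒ r·2 = 2643 − 1 = 2642 ⇒ r = 1321.
Block count: b = v(v − 1)/6 = 2643·2642/6 = 6982806/6 = 1163801.

r = 1321, b = 1163801.


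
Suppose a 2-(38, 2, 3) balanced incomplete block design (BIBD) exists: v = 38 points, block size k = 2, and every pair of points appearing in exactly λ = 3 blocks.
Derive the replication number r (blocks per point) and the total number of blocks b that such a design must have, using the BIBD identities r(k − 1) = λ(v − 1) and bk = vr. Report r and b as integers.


Any 2-(v, k, λ) BIBD satisfies two necessary conditions:
  (i)  Each point sits in r blocks, and counting incidences through any fixed point gives r(k − 1) = λ(v − 1), so r = λ(v − 1)/(k − 1).
  (ii) Total incidences bk = vr, so b = vr/k.
Step 1: r = λ(v − 1)/(k − 1) = 3·(38 − 1)/(2 − 1) = 3·37/1 = 111/1 = 111.
Step 2: b = vr/k = 38·111/2 = 4218/2 = 2109.
Check integrality: r = 111 ∈ Z ✓, b = 2109 ∈ Z ✓.
(These identities are necessary conditions: they determine r and b for any design with these parameters, but do not by themselves prove that one exists.)

r = 111, b = 2109.


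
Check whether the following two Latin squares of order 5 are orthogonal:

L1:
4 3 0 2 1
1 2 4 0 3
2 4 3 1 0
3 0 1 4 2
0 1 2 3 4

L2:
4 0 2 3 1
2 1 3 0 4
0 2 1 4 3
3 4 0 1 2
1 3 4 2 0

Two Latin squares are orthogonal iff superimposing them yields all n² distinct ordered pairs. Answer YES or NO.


Form the n² = 25 superimposed pairs (L1[i][j], L2[i][j]), row by row (rows and columns indexed from 0):
row 0: (4,4) (3,0) (0,2) (2,3) (1,1)
row 1: (1,2) (2,1) (4,3) (0,0) (3,4)
row 2: (2,0) (4,2) (3,1) (1,4) (0,3)
row 3: (3,3) (0,4) (1,0) (4,1) (2,2)
row 4: (0,1) (1,3) (2,4) (3,2) (4,0)
Orthogonality requires all 25 pairs distinct.
Check by first coordinate: for each symbol s of L1, list the L2 entries in the n cells where L1 = s; they must all differ.
  L1 = 0: L2 entries (in reading order) 2, 0, 3, 4, 1 — all 5 distinct ✓
  L1 = 1: L2 entries (in reading order) 1, 2, 4, 0, 3 — all 5 distinct ✓
  L1 = 2: L2 entries (in reading order) 3, 1, 0, 2, 4 — all 5 distinct ✓
  L1 = 3: L2 entries (in reading order) 0, 4, 1, 3, 2 — all 5 distinct ✓
  L1 = 4: L2 entries (in reading order) 4, 3, 2, 1, 0 — all 5 distinct ✓
Every symbol of L1 meets every symbol of L2 exactly once, so all 25 pairs are distinct (25 of 25).
Conclusion: YES.

YES
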